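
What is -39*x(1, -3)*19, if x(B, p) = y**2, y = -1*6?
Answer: -26676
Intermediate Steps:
y = -6
x(B, p) = 36 (x(B, p) = (-6)**2 = 36)
-39*x(1, -3)*19 = -39*36*19 = -1404*19 = -26676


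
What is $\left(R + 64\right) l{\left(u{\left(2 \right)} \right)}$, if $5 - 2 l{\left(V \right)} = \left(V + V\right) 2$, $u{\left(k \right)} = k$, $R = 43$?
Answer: $- \frac{321}{2} \approx -160.5$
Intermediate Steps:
$l{\left(V \right)} = \frac{5}{2} - 2 V$ ($l{\left(V \right)} = \frac{5}{2} - \frac{\left(V + V\right) 2}{2} = \frac{5}{2} - \frac{2 V 2}{2} = \frac{5}{2} - \frac{4 V}{2} = \frac{5}{2} - 2 V$)
$\left(R + 64\right) l{\left(u{\left(2 \right)} \right)} = \left(43 + 64\right) \left(\frac{5}{2} - 4\right) = 107 \left(\frac{5}{2} - 4\right) = 107 \left(- \frac{3}{2}\right) = - \frac{321}{2}$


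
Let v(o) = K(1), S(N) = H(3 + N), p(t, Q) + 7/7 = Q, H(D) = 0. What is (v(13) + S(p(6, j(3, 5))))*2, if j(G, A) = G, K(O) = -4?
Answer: -8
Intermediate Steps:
p(t, Q) = -1 + Q
S(N) = 0
v(o) = -4
(v(13) + S(p(6, j(3, 5))))*2 = (-4 + 0)*2 = -4*2 = -8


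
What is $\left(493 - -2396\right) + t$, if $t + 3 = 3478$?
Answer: $6364$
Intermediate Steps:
$t = 3475$ ($t = -3 + 3478 = 3475$)
$\left(493 - -2396\right) + t = \left(493 - -2396\right) + 3475 = \left(493 + 2396\right) + 3475 = 2889 + 3475 = 6364$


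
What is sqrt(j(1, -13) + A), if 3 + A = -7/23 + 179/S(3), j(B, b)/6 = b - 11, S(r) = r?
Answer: I*sqrt(417243)/69 ≈ 9.3615*I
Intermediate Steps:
j(B, b) = -66 + 6*b (j(B, b) = 6*(b - 11) = 6*(-11 + b) = -66 + 6*b)
A = 3889/69 (A = -3 + (-7/23 + 179/3) = -3 + 4096/69 = 3889/69 ≈ 56.362)
sqrt(j(1, -13) + A) = sqrt((-66 + 6*(-13)) + 3889/69) = sqrt((-66 - 78) + 3889/69) = sqrt(-144 + 3889/69) = sqrt(-6047/69) = I*sqrt(417243)/69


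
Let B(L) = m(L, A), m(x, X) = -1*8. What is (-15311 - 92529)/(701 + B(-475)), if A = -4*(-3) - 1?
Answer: -107840/693 ≈ -155.61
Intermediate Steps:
A = 11 (A = 12 - 1 = 11)
m(x, X) = -8
B(L) = -8
(-15311 - 92529)/(701 + B(-475)) = (-15311 - 92529)/(701 - 8) = -107840/693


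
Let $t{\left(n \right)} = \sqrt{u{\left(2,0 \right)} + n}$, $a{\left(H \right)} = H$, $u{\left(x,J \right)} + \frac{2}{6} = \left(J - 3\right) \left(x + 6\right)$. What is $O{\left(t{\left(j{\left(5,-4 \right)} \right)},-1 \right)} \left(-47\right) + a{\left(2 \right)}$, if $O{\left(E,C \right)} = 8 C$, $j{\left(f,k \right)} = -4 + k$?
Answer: $378$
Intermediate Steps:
$u{\left(x,J \right)} = - \frac{1}{3} + \left(-3 + J\right) \left(6 + x\right)$ ($u{\left(x,J \right)} = - \frac{1}{3} + \left(J - 3\right) \left(x + 6\right) = - \frac{1}{3} + \left(-3 + J\right) \left(6 + x\right)$)
$t{\left(n \right)} = \sqrt{- \frac{73}{3} + n}$ ($t{\left(n \right)} = \sqrt{\left(- \frac{55}{3} - 6 + 6 \cdot 0 + 0 \cdot 2\right) + n} = \sqrt{\left(- \frac{55}{3} - 6 + 0 + 0\right) + n} = \sqrt{- \frac{73}{3} + n}$)
$O{\left(t{\left(j{\left(5,-4 \right)} \right)},-1 \right)} \left(-47\right) + a{\left(2 \right)} = 8 \left(-1\right) \left(-47\right) + 2 = \left(-8\right) \left(-47\right) + 2 = 376 + 2 = 378$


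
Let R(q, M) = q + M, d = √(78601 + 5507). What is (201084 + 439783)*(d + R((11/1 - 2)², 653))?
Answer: 470396378 + 1281734*√21027 ≈ 6.5626e+8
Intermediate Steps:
d = 2*√21027 (d = √84108 = 2*√21027 ≈ 290.01)
R(q, M) = M + q
(201084 + 439783)*(d + R((11/1 - 2)², 653)) = (201084 + 439783)*(2*√21027 + (653 + (11/1 - 2)²)) = 640867*(2*√21027 + (653 + (11*1 - 2)²)) = 640867*(2*√21027 + (653 + (11 - 2)²)) = 640867*(2*√21027 + (653 + 9²)) = 640867*(2*√21027 + (653 + 81)) = 640867*(2*√21027 + 734) = 640867*(734 + 2*√21027) = 470396378 + 1281734*√21027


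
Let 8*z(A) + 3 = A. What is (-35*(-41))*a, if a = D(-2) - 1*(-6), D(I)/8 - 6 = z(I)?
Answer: 70315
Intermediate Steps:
z(A) = -3/8 + A/8
D(I) = 45 + I (D(I) = 48 + 8*(-3/8 + I/8) = 48 + (-3 + I) = 45 + I)
a = 49 (a = (45 - 2) - 1*(-6) = 43 + 6 = 49)
(-35*(-41))*a = -35*(-41)*49 = 1435*49 = 70315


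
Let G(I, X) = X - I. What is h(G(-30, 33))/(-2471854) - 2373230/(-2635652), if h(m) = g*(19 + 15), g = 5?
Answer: 1466457501895/1628736734702 ≈ 0.90036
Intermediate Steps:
h(m) = 170 (h(m) = 5*(19 + 15) = 5*34 = 170)
h(G(-30, 33))/(-2471854) - 2373230/(-2635652) = 170/(-2471854) - 2373230/(-2635652) = 170*(-1/2471854) - 2373230*(-1/2635652) = -85/1235927 + 1186615/1317826 = 1466457501895/1628736734702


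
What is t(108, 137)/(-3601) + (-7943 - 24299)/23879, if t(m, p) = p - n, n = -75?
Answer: -121165790/85988279 ≈ -1.4091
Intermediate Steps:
t(m, p) = 75 + p (t(m, p) = p - 1*(-75) = p + 75 = 75 + p)
t(108, 137)/(-3601) + (-7943 - 24299)/23879 = (75 + 137)/(-3601) + (-7943 - 24299)/23879 = 212*(-1/3601) - 32242*1/23879 = -212/3601 - 32242/23879 = -121165790/85988279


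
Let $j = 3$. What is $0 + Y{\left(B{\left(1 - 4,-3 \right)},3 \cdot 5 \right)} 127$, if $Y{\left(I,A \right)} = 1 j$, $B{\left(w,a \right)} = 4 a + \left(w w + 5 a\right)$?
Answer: $381$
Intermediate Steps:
$B{\left(w,a \right)} = w^{2} + 9 a$ ($B{\left(w,a \right)} = 4 a + \left(w^{2} + 5 a\right) = w^{2} + 9 a$)
$Y{\left(I,A \right)} = 3$ ($Y{\left(I,A \right)} = 1 \cdot 3 = 3$)
$0 + Y{\left(B{\left(1 - 4,-3 \right)},3 \cdot 5 \right)} 127 = 0 + 3 \cdot 127 = 0 + 381 = 381$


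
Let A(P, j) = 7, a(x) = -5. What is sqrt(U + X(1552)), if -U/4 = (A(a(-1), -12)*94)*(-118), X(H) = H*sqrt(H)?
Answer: 4*sqrt(19411 + 388*sqrt(97)) ≈ 609.69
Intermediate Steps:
X(H) = H**(3/2)
U = 310576 (U = -4*7*94*(-118) = -2632*(-118) = -4*(-77644) = 310576)
sqrt(U + X(1552)) = sqrt(310576 + 1552**(3/2)) = sqrt(310576 + 6208*sqrt(97))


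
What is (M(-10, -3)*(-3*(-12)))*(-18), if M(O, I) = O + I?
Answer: 8424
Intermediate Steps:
M(O, I) = I + O
(M(-10, -3)*(-3*(-12)))*(-18) = ((-3 - 10)*(-3*(-12)))*(-18) = -13*36*(-18) = -468*(-18) = 8424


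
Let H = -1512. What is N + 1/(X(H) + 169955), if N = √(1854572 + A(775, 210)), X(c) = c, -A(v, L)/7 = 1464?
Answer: 1/168443 + 2*√461081 ≈ 1358.1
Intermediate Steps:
A(v, L) = -10248 (A(v, L) = -7*1464 = -10248)
N = 2*√461081 (N = √(1854572 - 10248) = √1844324 = 2*√461081 ≈ 1358.1)
N + 1/(X(H) + 169955) = 2*√461081 + 1/(-1512 + 169955) = 2*√461081 + 1/168443 = 1/168443 + 2*√461081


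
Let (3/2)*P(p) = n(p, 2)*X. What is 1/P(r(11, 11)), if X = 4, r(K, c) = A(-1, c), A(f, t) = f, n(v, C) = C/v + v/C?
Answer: -3/20 ≈ -0.15000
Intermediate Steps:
r(K, c) = -1
P(p) = 4*p/3 + 16/(3*p) (P(p) = 2*((2/p + p/2)*4)/3 = 2*((p/2 + 2/p)*4)/3 = 2*(2*p + 8/p)/3 = 4*p/3 + 16/(3*p))
1/P(r(11, 11)) = 1/((4/3)*(4 + (-1)²)/(-1)) = 1/((4/3)*(-1)*(4 + 1)) = 1/((4/3)*(-1)*5) = 1/(-20/3) = -3/20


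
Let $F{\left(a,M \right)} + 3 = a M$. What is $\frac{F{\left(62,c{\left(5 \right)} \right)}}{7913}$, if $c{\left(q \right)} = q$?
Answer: $\frac{307}{7913} \approx 0.038797$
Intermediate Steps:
$F{\left(a,M \right)} = -3 + M a$ ($F{\left(a,M \right)} = -3 + a M = -3 + M a$)
$\frac{F{\left(62,c{\left(5 \right)} \right)}}{7913} = \frac{-3 + 5 \cdot 62}{7913} = \left(-3 + 310\right) \frac{1}{7913} = 307 \cdot \frac{1}{7913} = \frac{307}{7913}$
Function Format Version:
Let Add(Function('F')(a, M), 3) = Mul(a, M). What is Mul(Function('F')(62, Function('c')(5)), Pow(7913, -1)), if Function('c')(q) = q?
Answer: Rational(307, 7913) ≈ 0.038797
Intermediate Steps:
Function('F')(a, M) = Add(-3, Mul(M, a)) (Function('F')(a, M) = Add(-3, Mul(a, M)) = Add(-3, Mul(M, a)))
Mul(Function('F')(62, Function('c')(5)), Pow(7913, -1)) = Mul(Add(-3, Mul(5, 62)), Pow(7913, -1)) = Mul(Add(-3, 310), Rational(1, 7913)) = Mul(307, Rational(1, 7913)) = Rational(307, 7913)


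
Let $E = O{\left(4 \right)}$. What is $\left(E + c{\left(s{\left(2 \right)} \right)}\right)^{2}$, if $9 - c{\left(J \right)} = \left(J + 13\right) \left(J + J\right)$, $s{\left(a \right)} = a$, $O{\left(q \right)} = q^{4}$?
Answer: $42025$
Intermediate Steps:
$E = 256$ ($E = 4^{4} = 256$)
$c{\left(J \right)} = 9 - 2 J \left(13 + J\right)$ ($c{\left(J \right)} = 9 - \left(J + 13\right) \left(J + J\right) = 9 - \left(13 + J\right) 2 J = 9 - 2 J \left(13 + J\right)$)
$\left(E + c{\left(s{\left(2 \right)} \right)}\right)^{2} = \left(256 - \left(43 + 8\right)\right)^{2} = \left(256 - 51\right)^{2} = 205^{2} = 42025$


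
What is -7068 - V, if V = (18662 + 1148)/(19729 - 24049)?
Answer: -3051395/432 ≈ -7063.4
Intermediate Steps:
V = -1981/432 (V = 19810/(-4320) = 19810*(-1/4320) = -1981/432 ≈ -4.5856)
-7068 - V = -7068 - 1*(-1981/432) = -7068 + 1981/432 = -3051395/432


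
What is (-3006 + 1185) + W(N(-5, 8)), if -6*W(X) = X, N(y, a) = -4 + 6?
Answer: -5464/3 ≈ -1821.3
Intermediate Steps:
N(y, a) = 2
W(X) = -X/6
(-3006 + 1185) + W(N(-5, 8)) = (-3006 + 1185) - 1/6*2 = -1821 - 1/3 = -5464/3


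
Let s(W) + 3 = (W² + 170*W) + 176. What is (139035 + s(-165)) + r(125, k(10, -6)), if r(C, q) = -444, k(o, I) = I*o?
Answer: 137939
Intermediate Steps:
s(W) = 173 + W² + 170*W (s(W) = -3 + ((W² + 170*W) + 176) = -3 + (176 + W² + 170*W) = 173 + W² + 170*W)
(139035 + s(-165)) + r(125, k(10, -6)) = (139035 + (173 + (-165)² + 170*(-165))) - 444 = (139035 + (173 + 27225 - 28050)) - 444 = (139035 - 652) - 444 = 138383 - 444 = 137939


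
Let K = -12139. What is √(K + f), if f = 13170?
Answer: √1031 ≈ 32.109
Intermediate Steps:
√(K + f) = √(-12139 + 13170) = √1031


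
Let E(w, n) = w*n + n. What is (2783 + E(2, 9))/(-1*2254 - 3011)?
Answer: -562/1053 ≈ -0.53371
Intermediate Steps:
E(w, n) = n + n*w (E(w, n) = n*w + n = n + n*w)
(2783 + E(2, 9))/(-1*2254 - 3011) = (2783 + 9*(1 + 2))/(-1*2254 - 3011) = (2783 + 9*3)/(-2254 - 3011) = (2783 + 27)/(-5265) = 2810*(-1/5265) = -562/1053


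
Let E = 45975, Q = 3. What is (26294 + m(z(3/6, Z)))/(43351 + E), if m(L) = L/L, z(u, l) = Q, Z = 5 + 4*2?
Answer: 26295/89326 ≈ 0.29437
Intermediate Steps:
Z = 13 (Z = 5 + 8 = 13)
z(u, l) = 3
m(L) = 1
(26294 + m(z(3/6, Z)))/(43351 + E) = (26294 + 1)/(43351 + 45975) = 26295/89326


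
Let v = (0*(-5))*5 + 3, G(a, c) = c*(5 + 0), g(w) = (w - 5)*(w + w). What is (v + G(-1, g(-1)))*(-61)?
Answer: -3843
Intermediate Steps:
g(w) = 2*w*(-5 + w) (g(w) = (-5 + w)*(2*w) = 2*w*(-5 + w))
G(a, c) = 5*c (G(a, c) = c*5 = 5*c)
v = 3 (v = 0*5 + 3 = 0 + 3 = 3)
(v + G(-1, g(-1)))*(-61) = (3 + 5*(2*(-1)*(-5 - 1)))*(-61) = (3 + 5*(2*(-1)*(-6)))*(-61) = (3 + 5*12)*(-61) = (3 + 60)*(-61) = 63*(-61) = -3843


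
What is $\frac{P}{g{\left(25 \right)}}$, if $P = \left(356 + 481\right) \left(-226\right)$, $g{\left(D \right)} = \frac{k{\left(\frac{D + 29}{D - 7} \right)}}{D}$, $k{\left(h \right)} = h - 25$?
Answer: $\frac{2364525}{11} \approx 2.1496 \cdot 10^{5}$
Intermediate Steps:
$k{\left(h \right)} = -25 + h$
$g{\left(D \right)} = \frac{-25 + \frac{29 + D}{-7 + D}}{D}$ ($g{\left(D \right)} = \frac{-25 + \frac{D + 29}{D - 7}}{D} = \frac{-25 + \frac{29 + D}{-7 + D}}{D}$)
$P = -189162$ ($P = 837 \left(-226\right) = -189162$)
$\frac{P}{g{\left(25 \right)}} = - \frac{189162}{12 \cdot \frac{1}{25} \frac{1}{-7 + 25} \left(17 - 50\right)} = - \frac{189162}{12 \cdot \frac{1}{25} \cdot \frac{1}{18} \left(17 - 50\right)} = - \frac{189162}{12 \cdot \frac{1}{25} \cdot \frac{1}{18} \left(-33\right)} = - \frac{189162}{- \frac{22}{25}} = \left(-189162\right) \left(- \frac{25}{22}\right) = \frac{2364525}{11}$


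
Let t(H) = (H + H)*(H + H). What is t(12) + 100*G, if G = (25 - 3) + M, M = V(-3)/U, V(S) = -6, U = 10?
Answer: 2716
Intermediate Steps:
M = -3/5 (M = -6/10 = -6*1/10 = -3/5 ≈ -0.60000)
t(H) = 4*H**2 (t(H) = (2*H)*(2*H) = 4*H**2)
G = 107/5 (G = (25 - 3) - 3/5 = 22 - 3/5 = 107/5 ≈ 21.400)
t(12) + 100*G = 4*12**2 + 100*(107/5) = 4*144 + 2140 = 576 + 2140 = 2716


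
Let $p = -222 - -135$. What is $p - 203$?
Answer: $-290$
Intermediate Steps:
$p = -87$ ($p = -222 + 135 = -87$)
$p - 203 = -87 - 203 = -290$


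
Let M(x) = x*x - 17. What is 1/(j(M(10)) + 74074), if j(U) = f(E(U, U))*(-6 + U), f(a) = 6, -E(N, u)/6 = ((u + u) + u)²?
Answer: 1/74536 ≈ 1.3416e-5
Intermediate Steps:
E(N, u) = -54*u² (E(N, u) = -6*((u + u) + u)² = -6*(2*u + u)² = -6*9*u² = -54*u²)
M(x) = -17 + x² (M(x) = x² - 17 = -17 + x²)
j(U) = -36 + 6*U (j(U) = 6*(-6 + U) = -36 + 6*U)
1/(j(M(10)) + 74074) = 1/((-36 + 6*(-17 + 10²)) + 74074) = 1/((-36 + 6*(-17 + 100)) + 74074) = 1/((-36 + 6*83) + 74074) = 1/((-36 + 498) + 74074) = 1/(462 + 74074) = 1/74536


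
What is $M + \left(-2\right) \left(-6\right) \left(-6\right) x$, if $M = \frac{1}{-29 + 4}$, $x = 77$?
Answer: $- \frac{138601}{25} \approx -5544.0$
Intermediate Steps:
$M = - \frac{1}{25}$ ($M = \frac{1}{-25} = - \frac{1}{25} \approx -0.04$)
$M + \left(-2\right) \left(-6\right) \left(-6\right) x = - \frac{1}{25} + \left(-2\right) \left(-6\right) \left(-6\right) 77 = - \frac{1}{25} + 12 \left(-6\right) 77 = - \frac{1}{25} - 5544 = - \frac{138601}{25}$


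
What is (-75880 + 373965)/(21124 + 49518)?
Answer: 298085/70642 ≈ 4.2197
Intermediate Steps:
(-75880 + 373965)/(21124 + 49518) = 298085/70642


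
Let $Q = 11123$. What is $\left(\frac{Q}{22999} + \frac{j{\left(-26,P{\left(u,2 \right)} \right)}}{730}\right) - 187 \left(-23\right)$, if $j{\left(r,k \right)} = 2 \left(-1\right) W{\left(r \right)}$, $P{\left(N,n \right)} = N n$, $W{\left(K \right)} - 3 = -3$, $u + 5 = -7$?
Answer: $\frac{98929822}{22999} \approx 4301.5$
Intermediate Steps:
$u = -12$ ($u = -5 - 7 = -12$)
$W{\left(K \right)} = 0$ ($W{\left(K \right)} = 3 - 3 = 0$)
$j{\left(r,k \right)} = 0$ ($j{\left(r,k \right)} = 2 \left(-1\right) 0 = \left(-2\right) 0 = 0$)
$\left(\frac{Q}{22999} + \frac{j{\left(-26,P{\left(u,2 \right)} \right)}}{730}\right) - 187 \left(-23\right) = \left(\frac{11123}{22999} + \frac{0}{730}\right) - 187 \left(-23\right) = \left(11123 \cdot \frac{1}{22999} + 0 \cdot \frac{1}{730}\right) - -4301 = \left(\frac{11123}{22999} + 0\right) + 4301 = \frac{11123}{22999} + 4301 = \frac{98929822}{22999}$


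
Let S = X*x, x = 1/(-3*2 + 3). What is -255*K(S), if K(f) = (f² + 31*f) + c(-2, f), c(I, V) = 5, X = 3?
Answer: 6375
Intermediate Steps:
x = -⅓ (x = 1/(-6 + 3) = 1/(-3) = -⅓ ≈ -0.33333)
S = -1 (S = 3*(-⅓) = -1)
K(f) = 5 + f² + 31*f (K(f) = (f² + 31*f) + 5 = 5 + f² + 31*f)
-255*K(S) = -255*(5 + (-1)² + 31*(-1)) = -255*(5 + 1 - 31) = -255*(-25) = 6375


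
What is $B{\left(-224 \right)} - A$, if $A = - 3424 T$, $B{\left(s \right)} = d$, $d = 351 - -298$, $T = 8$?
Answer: $28041$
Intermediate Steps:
$d = 649$ ($d = 351 + 298 = 649$)
$B{\left(s \right)} = 649$
$A = -27392$ ($A = \left(-3424\right) 8 = -27392$)
$B{\left(-224 \right)} - A = 649 - -27392 = 649 + 27392 = 28041$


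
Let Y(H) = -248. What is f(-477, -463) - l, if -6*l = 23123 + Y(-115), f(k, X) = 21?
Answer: 7667/2 ≈ 3833.5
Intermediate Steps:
l = -7625/2 (l = -(23123 - 248)/6 = -⅙*22875 = -7625/2 ≈ -3812.5)
f(-477, -463) - l = 21 - 1*(-7625/2) = 21 + 7625/2 = 7667/2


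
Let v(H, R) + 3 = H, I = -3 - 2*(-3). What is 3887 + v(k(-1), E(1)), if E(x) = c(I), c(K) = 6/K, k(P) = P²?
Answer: 3885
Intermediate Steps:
I = 3 (I = -3 + 6 = 3)
E(x) = 2 (E(x) = 6/3 = 6*(⅓) = 2)
v(H, R) = -3 + H
3887 + v(k(-1), E(1)) = 3887 + (-3 + (-1)²) = 3887 + (-3 + 1) = 3887 - 2 = 3885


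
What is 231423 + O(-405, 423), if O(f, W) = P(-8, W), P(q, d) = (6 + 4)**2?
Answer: 231523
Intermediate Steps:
P(q, d) = 100 (P(q, d) = 10**2 = 100)
O(f, W) = 100
231423 + O(-405, 423) = 231423 + 100 = 231523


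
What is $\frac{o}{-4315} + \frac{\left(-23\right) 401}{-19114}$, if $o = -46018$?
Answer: $\frac{919385297}{82476910} \approx 11.147$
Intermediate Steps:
$\frac{o}{-4315} + \frac{\left(-23\right) 401}{-19114} = - \frac{46018}{-4315} + \frac{\left(-23\right) 401}{-19114} = \left(-46018\right) \left(- \frac{1}{4315}\right) - - \frac{9223}{19114} = \frac{46018}{4315} + \frac{9223}{19114} = \frac{919385297}{82476910}$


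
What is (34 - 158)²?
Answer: 15376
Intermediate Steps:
(34 - 158)² = (-124)² = 15376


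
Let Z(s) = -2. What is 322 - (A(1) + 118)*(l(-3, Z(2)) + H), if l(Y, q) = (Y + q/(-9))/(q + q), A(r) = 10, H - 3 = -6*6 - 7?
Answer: 48178/9 ≈ 5353.1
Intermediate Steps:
H = -40 (H = 3 + (-6*6 - 7) = 3 + (-36 - 7) = 3 - 43 = -40)
l(Y, q) = (Y - q/9)/(2*q) (l(Y, q) = (Y + q*(-⅑))/((2*q)) = (Y - q/9)*(1/(2*q)) = (Y - q/9)/(2*q))
322 - (A(1) + 118)*(l(-3, Z(2)) + H) = 322 - (10 + 118)*((1/18)*(-1*(-2) + 9*(-3))/(-2) - 40) = 322 - 128*((1/18)*(-½)*(2 - 27) - 40) = 322 - 128*((1/18)*(-½)*(-25) - 40) = 322 - 128*(25/36 - 40) = 322 - 128*(-1415)/36 = 322 - 1*(-45280/9) = 322 + 45280/9 = 48178/9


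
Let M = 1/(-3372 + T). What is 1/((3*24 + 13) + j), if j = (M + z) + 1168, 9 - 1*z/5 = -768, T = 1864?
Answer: 1508/7748103 ≈ 0.00019463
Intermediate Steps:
z = 3885 (z = 45 - 5*(-768) = 45 + 3840 = 3885)
M = -1/1508 (M = 1/(-3372 + 1864) = 1/(-1508) = -1/1508 ≈ -0.00066313)
j = 7619923/1508 (j = (-1/1508 + 3885) + 1168 = 5858579/1508 + 1168 = 7619923/1508 ≈ 5053.0)
1/((3*24 + 13) + j) = 1/((3*24 + 13) + 7619923/1508) = 1/((72 + 13) + 7619923/1508) = 1/(85 + 7619923/1508) = 1/(7748103/1508) = 1508/7748103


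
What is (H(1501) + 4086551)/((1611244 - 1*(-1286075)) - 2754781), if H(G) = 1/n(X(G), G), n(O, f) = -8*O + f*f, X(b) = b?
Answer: 4578966092572/159713330117 ≈ 28.670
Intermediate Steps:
n(O, f) = f² - 8*O (n(O, f) = -8*O + f² = f² - 8*O)
H(G) = 1/(G² - 8*G)
(H(1501) + 4086551)/((1611244 - 1*(-1286075)) - 2754781) = (1/(1501*(-8 + 1501)) + 4086551)/((1611244 - 1*(-1286075)) - 2754781) = ((1/1501)/1493 + 4086551)/((1611244 + 1286075) - 2754781) = ((1/1501)*(1/1493) + 4086551)/(2897319 - 2754781) = (1/2240993 + 4086551)/142538 = (9157932185144/2240993)*(1/142538) = 4578966092572/159713330117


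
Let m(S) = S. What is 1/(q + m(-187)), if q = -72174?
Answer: -1/72361 ≈ -1.3820e-5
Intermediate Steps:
1/(q + m(-187)) = 1/(-72174 - 187) = 1/(-72361) = -1/72361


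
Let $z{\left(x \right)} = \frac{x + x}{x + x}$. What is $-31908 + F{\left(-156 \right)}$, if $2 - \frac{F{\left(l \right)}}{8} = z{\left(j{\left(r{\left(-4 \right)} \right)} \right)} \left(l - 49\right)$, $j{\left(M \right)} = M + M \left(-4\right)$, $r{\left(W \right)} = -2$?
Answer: $-30252$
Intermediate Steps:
$j{\left(M \right)} = - 3 M$ ($j{\left(M \right)} = M - 4 M = - 3 M$)
$z{\left(x \right)} = 1$ ($z{\left(x \right)} = \frac{2 x}{2 x} = 2 x \frac{1}{2 x} = 1$)
$F{\left(l \right)} = 408 - 8 l$ ($F{\left(l \right)} = 16 - 8 \cdot 1 \left(l - 49\right) = 16 - 8 \cdot 1 \left(-49 + l\right) = 16 - 8 \left(-49 + l\right) = 16 - \left(-392 + 8 l\right) = 408 - 8 l$)
$-31908 + F{\left(-156 \right)} = -31908 + \left(408 - -1248\right) = -31908 + \left(408 + 1248\right) = -31908 + 1656 = -30252$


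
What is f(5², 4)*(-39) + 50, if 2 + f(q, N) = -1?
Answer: 167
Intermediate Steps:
f(q, N) = -3 (f(q, N) = -2 - 1 = -3)
f(5², 4)*(-39) + 50 = -3*(-39) + 50 = 117 + 50 = 167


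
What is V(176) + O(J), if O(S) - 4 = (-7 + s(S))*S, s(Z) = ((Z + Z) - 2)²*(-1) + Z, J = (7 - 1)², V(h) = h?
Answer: -175176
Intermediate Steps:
J = 36 (J = 6² = 36)
s(Z) = Z - (-2 + 2*Z)² (s(Z) = (2*Z - 2)²*(-1) + Z = (-2 + 2*Z)²*(-1) + Z = -(-2 + 2*Z)² + Z = Z - (-2 + 2*Z)²)
O(S) = 4 + S*(-7 + S - 4*(-1 + S)²) (O(S) = 4 + (-7 + (S - 4*(-1 + S)²))*S = 4 + (-7 + S - 4*(-1 + S)²)*S = 4 + S*(-7 + S - 4*(-1 + S)²))
V(176) + O(J) = 176 + (4 - 7*36 + 36*(36 - 4*(-1 + 36)²)) = 176 + (4 - 252 + 36*(36 - 4*35²)) = 176 + (4 - 252 + 36*(36 - 4*1225)) = 176 + (4 - 252 + 36*(36 - 4900)) = 176 + (4 - 252 + 36*(-4864)) = 176 + (4 - 252 - 175104) = 176 - 175352 = -175176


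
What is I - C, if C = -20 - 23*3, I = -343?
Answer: -254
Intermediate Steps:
C = -89 (C = -20 - 69 = -89)
I - C = -343 - 1*(-89) = -343 + 89 = -254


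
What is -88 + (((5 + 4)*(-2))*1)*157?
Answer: -2914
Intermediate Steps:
-88 + (((5 + 4)*(-2))*1)*157 = -88 + ((9*(-2))*1)*157 = -88 - 18*1*157 = -88 - 18*157 = -88 - 2826 = -2914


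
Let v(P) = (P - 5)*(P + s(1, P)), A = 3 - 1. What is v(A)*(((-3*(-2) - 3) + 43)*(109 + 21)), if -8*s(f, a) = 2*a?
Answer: -26910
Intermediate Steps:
A = 2
s(f, a) = -a/4
v(P) = 3*P*(-5 + P)/4 (v(P) = (P - 5)*(P - P/4) = (-5 + P)*(3*P/4) = 3*P*(-5 + P)/4)
v(A)*(((-3*(-2) - 3) + 43)*(109 + 21)) = ((¾)*2*(-5 + 2))*(((-3*(-2) - 3) + 43)*(109 + 21)) = ((¾)*2*(-3))*(((6 - 3) + 43)*130) = -9*(3 + 43)*130/2 = -207*130 = -9/2*5980 = -26910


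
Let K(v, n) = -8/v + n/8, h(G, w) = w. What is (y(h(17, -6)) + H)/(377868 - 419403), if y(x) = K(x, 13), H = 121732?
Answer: -2921639/996840 ≈ -2.9309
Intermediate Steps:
K(v, n) = -8/v + n/8 (K(v, n) = -8/v + n*(1/8) = -8/v + n/8)
y(x) = 13/8 - 8/x (y(x) = -8/x + (1/8)*13 = -8/x + 13/8 = 13/8 - 8/x)
(y(h(17, -6)) + H)/(377868 - 419403) = ((13/8 - 8/(-6)) + 121732)/(377868 - 419403) = ((13/8 - 8*(-1/6)) + 121732)/(-41535) = ((13/8 + 4/3) + 121732)*(-1/41535) = (71/24 + 121732)*(-1/41535) = (2921639/24)*(-1/41535) = -2921639/996840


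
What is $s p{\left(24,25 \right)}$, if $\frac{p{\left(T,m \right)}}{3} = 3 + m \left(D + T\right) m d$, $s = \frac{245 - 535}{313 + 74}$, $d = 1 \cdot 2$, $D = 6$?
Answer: $- \frac{3625290}{43} \approx -84309.0$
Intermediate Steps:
$d = 2$
$s = - \frac{290}{387} \approx -0.74935$
$p{\left(T,m \right)} = 9 + 6 m^{2} \left(6 + T\right)$ ($p{\left(T,m \right)} = 3 \left(3 + m \left(6 + T\right) m 2\right) = 3 \left(3 + m^{2} \left(6 + T\right) 2\right) = 3 \left(3 + 2 m^{2} \left(6 + T\right)\right) = 9 + 6 m^{2} \left(6 + T\right)$)
$s p{\left(24,25 \right)} = - \frac{290 \left(9 + 36 \cdot 25^{2} + 6 \cdot 24 \cdot 25^{2}\right)}{387} = - \frac{290 \left(9 + 36 \cdot 625 + 6 \cdot 24 \cdot 625\right)}{387} = - \frac{290 \left(9 + 22500 + 90000\right)}{387} = \left(- \frac{290}{387}\right) 112509 = - \frac{3625290}{43}$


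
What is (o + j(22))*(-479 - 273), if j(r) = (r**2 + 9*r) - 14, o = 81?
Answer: -563248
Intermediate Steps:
j(r) = -14 + r**2 + 9*r
(o + j(22))*(-479 - 273) = (81 + (-14 + 22**2 + 9*22))*(-479 - 273) = (81 + (-14 + 484 + 198))*(-752) = (81 + 668)*(-752) = 749*(-752) = -563248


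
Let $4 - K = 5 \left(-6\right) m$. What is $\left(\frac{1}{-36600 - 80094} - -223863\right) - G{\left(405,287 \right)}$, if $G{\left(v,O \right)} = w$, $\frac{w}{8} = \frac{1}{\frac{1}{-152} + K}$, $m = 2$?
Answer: $\frac{254102840294663}{1135082538} \approx 2.2386 \cdot 10^{5}$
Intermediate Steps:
$K = 64$ ($K = 4 - 5 \left(-6\right) 2 = 4 - \left(-30\right) 2 = 4 - -60 = 4 + 60 = 64$)
$w = \frac{1216}{9727}$ ($w = \frac{8}{\frac{1}{-152} + 64} = \frac{8}{- \frac{1}{152} + 64} = \frac{8}{\frac{9727}{152}} = 8 \cdot \frac{152}{9727} = \frac{1216}{9727} \approx 0.12501$)
$G{\left(v,O \right)} = \frac{1216}{9727}$
$\left(\frac{1}{-36600 - 80094} - -223863\right) - G{\left(405,287 \right)} = \left(\frac{1}{-36600 - 80094} - -223863\right) - \frac{1216}{9727} = \left(\frac{1}{-116694} + 223863\right) - \frac{1216}{9727} = \left(- \frac{1}{116694} + 223863\right) - \frac{1216}{9727} = \frac{26123468921}{116694} - \frac{1216}{9727} = \frac{254102840294663}{1135082538}$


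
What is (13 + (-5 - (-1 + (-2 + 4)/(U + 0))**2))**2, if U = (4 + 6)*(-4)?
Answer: 7612081/160000 ≈ 47.576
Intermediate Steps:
U = -40 (U = 10*(-4) = -40)
(13 + (-5 - (-1 + (-2 + 4)/(U + 0))**2))**2 = (13 + (-5 - (-1 + (-2 + 4)/(-40 + 0))**2))**2 = (13 + (-5 - (-1 + 2/(-40))**2))**2 = (13 + (-5 - (-1 + 2*(-1/40))**2))**2 = (13 + (-5 - (-1 - 1/20)**2))**2 = (13 + (-5 - (-21/20)**2))**2 = (13 + (-5 - 1*441/400))**2 = (13 + (-5 - 441/400))**2 = (13 - 2441/400)**2 = (2759/400)**2 = 7612081/160000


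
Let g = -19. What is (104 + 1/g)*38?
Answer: 3950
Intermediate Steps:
(104 + 1/g)*38 = (104 + 1/(-19))*38 = (104 - 1/19)*38 = (1975/19)*38 = 3950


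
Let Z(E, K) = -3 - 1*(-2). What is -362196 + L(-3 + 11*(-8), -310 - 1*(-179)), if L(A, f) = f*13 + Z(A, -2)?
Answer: -363900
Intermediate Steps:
Z(E, K) = -1 (Z(E, K) = -3 + 2 = -1)
L(A, f) = -1 + 13*f (L(A, f) = f*13 - 1 = 13*f - 1 = -1 + 13*f)
-362196 + L(-3 + 11*(-8), -310 - 1*(-179)) = -362196 + (-1 + 13*(-310 - 1*(-179))) = -362196 + (-1 + 13*(-310 + 179)) = -362196 + (-1 + 13*(-131)) = -362196 + (-1 - 1703) = -362196 - 1704 = -363900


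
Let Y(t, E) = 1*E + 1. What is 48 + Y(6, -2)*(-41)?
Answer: 89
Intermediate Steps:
Y(t, E) = 1 + E (Y(t, E) = E + 1 = 1 + E)
48 + Y(6, -2)*(-41) = 48 + (1 - 2)*(-41) = 48 - 1*(-41) = 48 + 41 = 89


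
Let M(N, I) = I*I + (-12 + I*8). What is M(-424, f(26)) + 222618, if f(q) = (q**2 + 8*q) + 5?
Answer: 1020039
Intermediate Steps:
f(q) = 5 + q**2 + 8*q
M(N, I) = -12 + I**2 + 8*I (M(N, I) = I**2 + (-12 + 8*I) = -12 + I**2 + 8*I)
M(-424, f(26)) + 222618 = (-12 + (5 + 26**2 + 8*26)**2 + 8*(5 + 26**2 + 8*26)) + 222618 = (-12 + (5 + 676 + 208)**2 + 8*(5 + 676 + 208)) + 222618 = (-12 + 889**2 + 8*889) + 222618 = (-12 + 790321 + 7112) + 222618 = 797421 + 222618 = 1020039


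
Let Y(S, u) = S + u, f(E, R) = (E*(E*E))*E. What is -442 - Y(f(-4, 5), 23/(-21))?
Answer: -14635/21 ≈ -696.90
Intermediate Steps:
f(E, R) = E**4 (f(E, R) = (E*E**2)*E = E**3*E = E**4)
-442 - Y(f(-4, 5), 23/(-21)) = -442 - ((-4)**4 + 23/(-21)) = -442 - (256 + 23*(-1/21)) = -442 - (256 - 23/21) = -442 - 1*5353/21 = -442 - 5353/21 = -14635/21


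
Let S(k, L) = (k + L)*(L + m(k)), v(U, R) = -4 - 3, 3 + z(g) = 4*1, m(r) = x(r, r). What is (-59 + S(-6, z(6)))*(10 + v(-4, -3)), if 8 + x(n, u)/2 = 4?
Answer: -72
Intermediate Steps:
x(n, u) = -8 (x(n, u) = -16 + 2*4 = -16 + 8 = -8)
m(r) = -8
z(g) = 1 (z(g) = -3 + 4*1 = -3 + 4 = 1)
v(U, R) = -7
S(k, L) = (-8 + L)*(L + k) (S(k, L) = (k + L)*(L - 8) = (L + k)*(-8 + L) = (-8 + L)*(L + k))
(-59 + S(-6, z(6)))*(10 + v(-4, -3)) = (-59 + (1**2 - 8*1 - 8*(-6) + 1*(-6)))*(10 - 7) = (-59 + (1 - 8 + 48 - 6))*3 = (-59 + 35)*3 = -24*3 = -72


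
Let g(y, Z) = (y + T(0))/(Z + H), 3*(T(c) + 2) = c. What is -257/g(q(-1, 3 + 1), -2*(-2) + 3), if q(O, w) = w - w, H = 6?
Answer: 3341/2 ≈ 1670.5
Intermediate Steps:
T(c) = -2 + c/3
q(O, w) = 0
g(y, Z) = (-2 + y)/(6 + Z) (g(y, Z) = (y + (-2 + (⅓)*0))/(Z + 6) = (y + (-2 + 0))/(6 + Z) = (y - 2)/(6 + Z) = (-2 + y)/(6 + Z))
-257/g(q(-1, 3 + 1), -2*(-2) + 3) = -257*(6 + (-2*(-2) + 3))/(-2 + 0) = -257/(-2/(6 + (4 + 3))) = -257/(-2/(6 + 7)) = -257/(-2/13) = -257*(-13/2) = 3341/2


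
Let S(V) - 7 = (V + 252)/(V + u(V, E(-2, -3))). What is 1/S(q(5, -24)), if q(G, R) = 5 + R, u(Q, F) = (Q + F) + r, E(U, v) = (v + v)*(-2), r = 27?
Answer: 1/240 ≈ 0.0041667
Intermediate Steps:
E(U, v) = -4*v (E(U, v) = (2*v)*(-2) = -4*v)
u(Q, F) = 27 + F + Q (u(Q, F) = (Q + F) + 27 = (F + Q) + 27 = 27 + F + Q)
S(V) = 7 + (252 + V)/(39 + 2*V) (S(V) = 7 + (V + 252)/(V + (27 - 4*(-3) + V)) = 7 + (252 + V)/(V + (27 + 12 + V)) = 7 + (252 + V)/(V + (39 + V)) = 7 + (252 + V)/(39 + 2*V))
1/S(q(5, -24)) = 1/(15*(35 + (5 - 24))/(39 + 2*(5 - 24))) = 1/(15*(35 - 19)/(39 + 2*(-19))) = 1/(15*16/(39 - 38)) = 1/(15*16/1) = 1/(15*1*16) = 1/240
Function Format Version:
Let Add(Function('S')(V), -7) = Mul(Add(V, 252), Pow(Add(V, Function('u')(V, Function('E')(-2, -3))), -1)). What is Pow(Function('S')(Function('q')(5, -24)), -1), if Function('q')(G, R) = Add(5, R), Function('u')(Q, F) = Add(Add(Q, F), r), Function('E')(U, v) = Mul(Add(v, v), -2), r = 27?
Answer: Rational(1, 240) ≈ 0.0041667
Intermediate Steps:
Function('E')(U, v) = Mul(-4, v) (Function('E')(U, v) = Mul(Mul(2, v), -2) = Mul(-4, v))
Function('u')(Q, F) = Add(27, F, Q) (Function('u')(Q, F) = Add(Add(Q, F), 27) = Add(Add(F, Q), 27) = Add(27, F, Q))
Function('S')(V) = Add(7, Mul(Pow(Add(39, Mul(2, V)), -1), Add(252, V))) (Function('S')(V) = Add(7, Mul(Add(V, 252), Pow(Add(V, Add(27, Mul(-4, -3), V)), -1))) = Add(7, Mul(Add(252, V), Pow(Add(V, Add(27, 12, V)), -1))) = Add(7, Mul(Add(252, V), Pow(Add(V, Add(39, V)), -1))) = Add(7, Mul(Add(252, V), Pow(Add(39, Mul(2, V)), -1))) = Add(7, Mul(Pow(Add(39, Mul(2, V)), -1), Add(252, V))))
Pow(Function('S')(Function('q')(5, -24)), -1) = Pow(Mul(15, Pow(Add(39, Mul(2, Add(5, -24))), -1), Add(35, Add(5, -24))), -1) = Pow(Mul(15, Pow(Add(39, Mul(2, -19)), -1), Add(35, -19)), -1) = Pow(Mul(15, Pow(Add(39, -38), -1), 16), -1) = Pow(Mul(15, Pow(1, -1), 16), -1) = Pow(Mul(15, 1, 16), -1) = Pow(240, -1) = Rational(1, 240)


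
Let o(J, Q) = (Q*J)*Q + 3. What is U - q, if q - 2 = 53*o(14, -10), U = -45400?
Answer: -119761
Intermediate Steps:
o(J, Q) = 3 + J*Q**2 (o(J, Q) = (J*Q)*Q + 3 = J*Q**2 + 3 = 3 + J*Q**2)
q = 74361 (q = 2 + 53*(3 + 14*(-10)**2) = 2 + 53*(3 + 14*100) = 2 + 53*(3 + 1400) = 2 + 53*1403 = 2 + 74359 = 74361)
U - q = -45400 - 1*74361 = -45400 - 74361 = -119761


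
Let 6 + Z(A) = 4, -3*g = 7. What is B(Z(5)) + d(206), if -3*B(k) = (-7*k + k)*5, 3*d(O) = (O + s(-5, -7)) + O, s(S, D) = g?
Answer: 1049/9 ≈ 116.56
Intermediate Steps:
g = -7/3 (g = -⅓*7 = -7/3 ≈ -2.3333)
Z(A) = -2 (Z(A) = -6 + 4 = -2)
s(S, D) = -7/3
d(O) = -7/9 + 2*O/3 (d(O) = ((O - 7/3) + O)/3 = ((-7/3 + O) + O)/3 = (-7/3 + 2*O)/3 = -7/9 + 2*O/3)
B(k) = 10*k (B(k) = -(-7*k + k)*5/3 = -(-6*k)*5/3 = -(-10)*k = 10*k)
B(Z(5)) + d(206) = 10*(-2) + (-7/9 + (⅔)*206) = -20 + (-7/9 + 412/3) = -20 + 1229/9 = 1049/9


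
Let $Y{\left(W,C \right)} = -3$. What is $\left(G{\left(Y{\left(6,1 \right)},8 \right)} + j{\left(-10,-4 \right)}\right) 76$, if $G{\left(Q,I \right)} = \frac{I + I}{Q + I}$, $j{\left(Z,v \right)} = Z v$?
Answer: $\frac{16416}{5} \approx 3283.2$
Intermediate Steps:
$G{\left(Q,I \right)} = \frac{2 I}{I + Q}$
$\left(G{\left(Y{\left(6,1 \right)},8 \right)} + j{\left(-10,-4 \right)}\right) 76 = \left(2 \cdot 8 \frac{1}{8 - 3} - -40\right) 76 = \left(2 \cdot 8 \cdot \frac{1}{5} + 40\right) 76 = \left(\frac{16}{5} + 40\right) 76 = \frac{216}{5} \cdot 76 = \frac{16416}{5}$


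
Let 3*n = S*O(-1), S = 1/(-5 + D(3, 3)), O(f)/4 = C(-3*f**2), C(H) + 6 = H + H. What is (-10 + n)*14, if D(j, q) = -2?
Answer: -108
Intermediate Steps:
C(H) = -6 + 2*H (C(H) = -6 + (H + H) = -6 + 2*H)
O(f) = -24 - 24*f**2 (O(f) = 4*(-6 + 2*(-3*f**2)) = 4*(-6 - 6*f**2) = -24 - 24*f**2)
S = -1/7 (S = 1/(-5 - 2) = 1/(-7) = -1/7 ≈ -0.14286)
n = 16/7 (n = (-(-24 - 24*(-1)**2)/7)/3 = (-(-24 - 24*1)/7)/3 = (-(-24 - 24)/7)/3 = (-1/7*(-48))/3 = (1/3)*(48/7) = 16/7 ≈ 2.2857)
(-10 + n)*14 = (-10 + 16/7)*14 = -54/7*14 = -108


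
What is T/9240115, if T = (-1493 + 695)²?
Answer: 636804/9240115 ≈ 0.068917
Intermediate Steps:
T = 636804 (T = (-798)² = 636804)
T/9240115 = 636804/9240115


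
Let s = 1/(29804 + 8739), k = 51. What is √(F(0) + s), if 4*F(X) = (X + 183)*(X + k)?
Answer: √13864758223889/77086 ≈ 48.304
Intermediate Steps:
s = 1/38543 ≈ 2.5945e-5
F(X) = (51 + X)*(183 + X)/4 (F(X) = ((X + 183)*(X + 51))/4 = ((183 + X)*(51 + X))/4 = ((51 + X)*(183 + X))/4 = (51 + X)*(183 + X)/4)
√(F(0) + s) = √((9333/4 + (¼)*0² + (117/2)*0) + 1/38543) = √((9333/4 + (¼)*0 + 0) + 1/38543) = √((9333/4 + 0 + 0) + 1/38543) = √(9333/4 + 1/38543) = √(359721823/154172) = √13864758223889/77086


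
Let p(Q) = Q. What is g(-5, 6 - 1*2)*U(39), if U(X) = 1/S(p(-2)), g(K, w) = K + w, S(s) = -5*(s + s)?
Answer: -1/20 ≈ -0.050000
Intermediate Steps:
S(s) = -10*s
U(X) = 1/20 (U(X) = 1/(-10*(-2)) = 1/20)
g(-5, 6 - 1*2)*U(39) = (-5 + (6 - 1*2))*(1/20) = (-5 + (6 - 2))*(1/20) = (-5 + 4)*(1/20) = -1*1/20 = -1/20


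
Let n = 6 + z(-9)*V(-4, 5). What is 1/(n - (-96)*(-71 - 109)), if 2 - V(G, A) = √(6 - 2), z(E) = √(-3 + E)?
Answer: -1/17274 ≈ -5.7890e-5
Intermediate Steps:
V(G, A) = 0 (V(G, A) = 2 - √(6 - 2) = 2 - √4 = 2 - 1*2 = 2 - 2 = 0)
n = 6 (n = 6 + √(-3 - 9)*0 = 6 + √(-12)*0 = 6 + (2*I*√3)*0 = 6 + 0 = 6)
1/(n - (-96)*(-71 - 109)) = 1/(6 - (-96)*(-71 - 109)) = 1/(6 - (-96)*(-180)) = 1/(6 - 1*17280) = 1/(6 - 17280) = 1/(-17274) = -1/17274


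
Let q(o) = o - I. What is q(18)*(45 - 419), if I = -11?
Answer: -10846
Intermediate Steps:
q(o) = 11 + o (q(o) = o - 1*(-11) = o + 11 = 11 + o)
q(18)*(45 - 419) = (11 + 18)*(45 - 419) = 29*(-374) = -10846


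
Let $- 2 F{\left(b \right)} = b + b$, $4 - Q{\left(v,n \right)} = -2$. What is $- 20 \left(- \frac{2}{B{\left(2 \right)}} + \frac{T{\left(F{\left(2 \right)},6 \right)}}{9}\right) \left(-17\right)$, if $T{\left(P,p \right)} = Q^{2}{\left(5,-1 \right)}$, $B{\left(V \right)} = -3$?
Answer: $\frac{4760}{3} \approx 1586.7$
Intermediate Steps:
$Q{\left(v,n \right)} = 6$ ($Q{\left(v,n \right)} = 4 - -2 = 4 + 2 = 6$)
$F{\left(b \right)} = - b$ ($F{\left(b \right)} = - \frac{b + b}{2} = - \frac{2 b}{2} = - b$)
$T{\left(P,p \right)} = 36$ ($T{\left(P,p \right)} = 6^{2} = 36$)
$- 20 \left(- \frac{2}{B{\left(2 \right)}} + \frac{T{\left(F{\left(2 \right)},6 \right)}}{9}\right) \left(-17\right) = - 20 \left(- \frac{2}{-3} + \frac{36}{9}\right) \left(-17\right) = - 20 \left(\left(-2\right) \left(- \frac{1}{3}\right) + 36 \cdot \frac{1}{9}\right) \left(-17\right) = - 20 \left(\frac{2}{3} + 4\right) \left(-17\right) = \left(-20\right) \frac{14}{3} \left(-17\right) = \left(- \frac{280}{3}\right) \left(-17\right) = \frac{4760}{3}$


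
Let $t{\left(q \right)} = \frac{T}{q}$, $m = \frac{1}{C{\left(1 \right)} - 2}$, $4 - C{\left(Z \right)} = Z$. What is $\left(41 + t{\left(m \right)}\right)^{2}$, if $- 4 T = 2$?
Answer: $\frac{6561}{4} \approx 1640.3$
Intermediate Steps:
$T = - \frac{1}{2}$ ($T = \left(- \frac{1}{4}\right) 2 = - \frac{1}{2} \approx -0.5$)
$C{\left(Z \right)} = 4 - Z$
$m = 1$ ($m = \frac{1}{\left(4 - 1\right) - 2} = \frac{1}{3 - 2} = 1^{-1} = 1$)
$t{\left(q \right)} = - \frac{1}{2 q}$
$\left(41 + t{\left(m \right)}\right)^{2} = \left(41 - \frac{1}{2 \cdot 1}\right)^{2} = \left(41 - \frac{1}{2}\right)^{2} = \left(\frac{81}{2}\right)^{2} = \frac{6561}{4}$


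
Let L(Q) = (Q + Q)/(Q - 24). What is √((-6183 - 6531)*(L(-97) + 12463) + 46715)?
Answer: I*√19169818423/11 ≈ 12587.0*I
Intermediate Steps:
L(Q) = 2*Q/(-24 + Q) (L(Q) = (2*Q)/(-24 + Q) = 2*Q/(-24 + Q))
√((-6183 - 6531)*(L(-97) + 12463) + 46715) = √((-6183 - 6531)*(2*(-97)/(-24 - 97) + 12463) + 46715) = √(-12714*(2*(-97)/(-121) + 12463) + 46715) = √(-12714*(2*(-97)*(-1/121) + 12463) + 46715) = √(-12714*(194/121 + 12463) + 46715) = √(-12714*1508217/121 + 46715) = √(-19175470938/121 + 46715) = √(-19169818423/121) = I*√19169818423/11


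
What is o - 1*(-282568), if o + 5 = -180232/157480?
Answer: 5562230126/19685 ≈ 2.8256e+5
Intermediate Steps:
o = -120954/19685 (o = -5 - 180232/157480 = -5 - 180232*1/157480 = -5 - 22529/19685 = -120954/19685 ≈ -6.1445)
o - 1*(-282568) = -120954/19685 - 1*(-282568) = -120954/19685 + 282568 = 5562230126/19685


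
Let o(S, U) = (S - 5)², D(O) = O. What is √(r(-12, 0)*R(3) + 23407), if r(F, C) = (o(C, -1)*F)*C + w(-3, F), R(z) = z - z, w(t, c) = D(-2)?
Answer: √23407 ≈ 152.99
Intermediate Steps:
o(S, U) = (-5 + S)²
w(t, c) = -2
R(z) = 0
r(F, C) = -2 + C*F*(-5 + C)² (r(F, C) = ((-5 + C)²*F)*C - 2 = (F*(-5 + C)²)*C - 2 = C*F*(-5 + C)² - 2 = -2 + C*F*(-5 + C)²)
√(r(-12, 0)*R(3) + 23407) = √((-2 + 0*(-12)*(-5 + 0)²)*0 + 23407) = √((-2 + 0*(-12)*(-5)²)*0 + 23407) = √((-2 + 0*(-12)*25)*0 + 23407) = √((-2 + 0)*0 + 23407) = √(-2*0 + 23407) = √(0 + 23407) = √23407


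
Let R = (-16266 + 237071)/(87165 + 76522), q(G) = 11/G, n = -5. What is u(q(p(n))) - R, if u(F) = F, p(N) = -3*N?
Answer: -1511518/2455305 ≈ -0.61561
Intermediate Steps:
R = 220805/163687 ≈ 1.3489
u(q(p(n))) - R = 11/((-3*(-5))) - 1*220805/163687 = 11/15 - 220805/163687 = -1511518/2455305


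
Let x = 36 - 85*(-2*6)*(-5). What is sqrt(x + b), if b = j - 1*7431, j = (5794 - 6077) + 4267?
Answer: I*sqrt(8511) ≈ 92.255*I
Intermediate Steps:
j = 3984 (j = -283 + 4267 = 3984)
b = -3447 (b = 3984 - 1*7431 = 3984 - 7431 = -3447)
x = -5064 (x = 36 - (-1020)*(-5) = 36 - 85*60 = 36 - 5100 = -5064)
sqrt(x + b) = sqrt(-5064 - 3447) = sqrt(-8511) = I*sqrt(8511)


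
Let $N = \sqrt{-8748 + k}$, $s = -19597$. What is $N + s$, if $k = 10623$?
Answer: $-19597 + 25 \sqrt{3} \approx -19554.0$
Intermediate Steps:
$N = 25 \sqrt{3}$ ($N = \sqrt{-8748 + 10623} = \sqrt{1875} = 25 \sqrt{3} \approx 43.301$)
$N + s = 25 \sqrt{3} - 19597 = -19597 + 25 \sqrt{3}$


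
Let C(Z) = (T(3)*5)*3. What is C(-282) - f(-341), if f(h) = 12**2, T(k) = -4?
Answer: -204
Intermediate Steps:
f(h) = 144
C(Z) = -60 (C(Z) = -4*5*3 = -20*3 = -60)
C(-282) - f(-341) = -60 - 1*144 = -60 - 144 = -204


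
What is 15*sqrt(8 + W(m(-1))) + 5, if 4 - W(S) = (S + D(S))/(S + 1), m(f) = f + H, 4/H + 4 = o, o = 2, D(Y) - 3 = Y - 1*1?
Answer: 5 + 15*sqrt(10) ≈ 52.434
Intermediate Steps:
D(Y) = 2 + Y (D(Y) = 3 + (Y - 1*1) = 3 + (Y - 1) = 3 + (-1 + Y) = 2 + Y)
H = -2 (H = 4/(-4 + 2) = 4/(-2) = 4*(-1/2) = -2)
m(f) = -2 + f (m(f) = f - 2 = -2 + f)
W(S) = 4 - (2 + 2*S)/(1 + S) (W(S) = 4 - (S + (2 + S))/(S + 1) = 4 - (2 + 2*S)/(1 + S))
15*sqrt(8 + W(m(-1))) + 5 = 15*sqrt(8 + 2) + 5 = 15*sqrt(10) + 5 = 5 + 15*sqrt(10)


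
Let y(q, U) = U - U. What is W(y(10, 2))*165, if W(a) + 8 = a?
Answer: -1320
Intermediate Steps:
y(q, U) = 0
W(a) = -8 + a
W(y(10, 2))*165 = (-8 + 0)*165 = -8*165 = -1320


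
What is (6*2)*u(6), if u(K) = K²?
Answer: 432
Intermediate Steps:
(6*2)*u(6) = (6*2)*6² = 12*36 = 432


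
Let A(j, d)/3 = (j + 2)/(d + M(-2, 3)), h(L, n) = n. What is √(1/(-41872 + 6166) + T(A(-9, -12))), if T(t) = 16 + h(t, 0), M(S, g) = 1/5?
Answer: √20398659270/35706 ≈ 4.0000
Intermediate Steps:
M(S, g) = ⅕ (M(S, g) = 1*(⅕) = ⅕)
A(j, d) = 3*(2 + j)/(⅕ + d) (A(j, d) = 3*((j + 2)/(d + ⅕)) = 3*((2 + j)/(⅕ + d)) = 3*(2 + j)/(⅕ + d))
T(t) = 16 (T(t) = 16 + 0 = 16)
√(1/(-41872 + 6166) + T(A(-9, -12))) = √(1/(-41872 + 6166) + 16) = √(1/(-35706) + 16) = √(-1/35706 + 16) = √(571295/35706) = √20398659270/35706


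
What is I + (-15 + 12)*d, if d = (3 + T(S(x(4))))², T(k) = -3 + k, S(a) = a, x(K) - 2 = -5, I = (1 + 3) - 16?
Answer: -39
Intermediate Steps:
I = -12 (I = 4 - 16 = -12)
x(K) = -3 (x(K) = 2 - 5 = -3)
d = 9 (d = (3 + (-3 - 3))² = (3 - 6)² = (-3)² = 9)
I + (-15 + 12)*d = -12 + (-15 + 12)*9 = -12 - 3*9 = -12 - 27 = -39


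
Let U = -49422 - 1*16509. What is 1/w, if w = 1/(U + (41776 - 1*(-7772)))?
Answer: -16383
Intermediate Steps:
U = -65931 (U = -49422 - 16509 = -65931)
w = -1/16383 (w = 1/(-65931 + (41776 - 1*(-7772))) = 1/(-65931 + (41776 + 7772)) = 1/(-65931 + 49548) = 1/(-16383) = -1/16383 ≈ -6.1039e-5)
1/w = 1/(-1/16383) = -16383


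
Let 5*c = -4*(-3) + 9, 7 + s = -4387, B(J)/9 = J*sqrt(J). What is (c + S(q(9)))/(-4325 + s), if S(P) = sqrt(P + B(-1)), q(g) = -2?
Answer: -21/43595 - sqrt(-2 - 9*I)/8719 ≈ -0.00069962 + 0.00027165*I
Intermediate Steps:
B(J) = 9*J**(3/2) (B(J) = 9*(J*sqrt(J)) = 9*J**(3/2))
s = -4394 (s = -7 - 4387 = -4394)
c = 21/5 (c = (-4*(-3) + 9)/5 = (12 + 9)/5 = (1/5)*21 = 21/5 ≈ 4.2000)
S(P) = sqrt(P - 9*I) (S(P) = sqrt(P + 9*(-1)**(3/2)) = sqrt(P + 9*(-I)) = sqrt(P - 9*I))
(c + S(q(9)))/(-4325 + s) = (21/5 + sqrt(-2 - 9*I))/(-4325 - 4394) = (21/5 + sqrt(-2 - 9*I))/(-8719) = (21/5 + sqrt(-2 - 9*I))*(-1/8719) = -21/43595 - sqrt(-2 - 9*I)/8719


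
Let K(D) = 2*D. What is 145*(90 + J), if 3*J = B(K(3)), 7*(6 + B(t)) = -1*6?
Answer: 89030/7 ≈ 12719.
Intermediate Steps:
B(t) = -48/7 (B(t) = -6 + (-1*6)/7 = -6 + (1/7)*(-6) = -6 - 6/7 = -48/7)
J = -16/7 (J = (1/3)*(-48/7) = -16/7 ≈ -2.2857)
145*(90 + J) = 145*(90 - 16/7) = 145*(614/7) = 89030/7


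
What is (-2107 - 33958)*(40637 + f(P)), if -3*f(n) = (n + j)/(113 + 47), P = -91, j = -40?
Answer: -140695991783/96 ≈ -1.4656e+9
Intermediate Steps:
f(n) = 1/12 - n/480 (f(n) = -(n - 40)/(3*(113 + 47)) = -(-40 + n)/(3*160) = -(-1/4 + n/160)/3 = 1/12 - n/480)
(-2107 - 33958)*(40637 + f(P)) = (-2107 - 33958)*(40637 + (1/12 - 1/480*(-91))) = -36065*(40637 + (1/12 + 91/480)) = -36065*(40637 + 131/480) = -36065*19505891/480 = -140695991783/96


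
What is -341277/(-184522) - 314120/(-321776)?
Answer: 403309612/142727767 ≈ 2.8257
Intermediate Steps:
-341277/(-184522) - 314120/(-321776) = -341277*(-1/184522) - 314120*(-1/321776) = 341277/184522 + 39265/40222 = 403309612/142727767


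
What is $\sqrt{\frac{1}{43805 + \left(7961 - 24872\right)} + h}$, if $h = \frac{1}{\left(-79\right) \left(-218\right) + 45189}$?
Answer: $\frac{\sqrt{149896784463370}}{1678481434} \approx 0.0072942$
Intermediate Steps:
$h = \frac{1}{62411}$ ($h = \frac{1}{17222 + 45189} = \frac{1}{62411} \approx 1.6023 \cdot 10^{-5}$)
$\sqrt{\frac{1}{43805 + \left(7961 - 24872\right)} + h} = \sqrt{\frac{1}{43805 + \left(7961 - 24872\right)} + \frac{1}{62411}} = \sqrt{\frac{1}{43805 - 16911} + \frac{1}{62411}} = \sqrt{\frac{1}{26894} + \frac{1}{62411}} = \sqrt{\frac{89305}{1678481434}} = \frac{\sqrt{149896784463370}}{1678481434}$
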